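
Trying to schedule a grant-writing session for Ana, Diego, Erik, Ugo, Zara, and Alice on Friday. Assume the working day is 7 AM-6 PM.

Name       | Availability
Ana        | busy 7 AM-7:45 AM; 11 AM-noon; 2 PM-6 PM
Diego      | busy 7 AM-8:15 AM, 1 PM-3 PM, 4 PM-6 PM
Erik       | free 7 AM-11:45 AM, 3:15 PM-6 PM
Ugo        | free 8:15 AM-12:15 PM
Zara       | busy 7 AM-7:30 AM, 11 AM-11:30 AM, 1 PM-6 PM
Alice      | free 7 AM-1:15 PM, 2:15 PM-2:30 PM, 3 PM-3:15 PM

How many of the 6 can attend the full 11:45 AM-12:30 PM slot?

Ana free: 07:45-11:00, 12:00-14:00 (invert busy blocks within the working day).
Diego free: 08:15-13:00, 15:00-16:00 (invert busy blocks within the working day).
Erik free: 07:00-11:45, 15:15-18:00.
Ugo free: 08:15-12:15.
Zara free: 07:30-11:00, 11:30-13:00 (invert busy blocks within the working day).
Alice free: 07:00-13:15, 14:15-14:30, 15:00-15:15.
Diego, Zara, and Alice can make the full 11:45-12:30 slot — that's 3.

3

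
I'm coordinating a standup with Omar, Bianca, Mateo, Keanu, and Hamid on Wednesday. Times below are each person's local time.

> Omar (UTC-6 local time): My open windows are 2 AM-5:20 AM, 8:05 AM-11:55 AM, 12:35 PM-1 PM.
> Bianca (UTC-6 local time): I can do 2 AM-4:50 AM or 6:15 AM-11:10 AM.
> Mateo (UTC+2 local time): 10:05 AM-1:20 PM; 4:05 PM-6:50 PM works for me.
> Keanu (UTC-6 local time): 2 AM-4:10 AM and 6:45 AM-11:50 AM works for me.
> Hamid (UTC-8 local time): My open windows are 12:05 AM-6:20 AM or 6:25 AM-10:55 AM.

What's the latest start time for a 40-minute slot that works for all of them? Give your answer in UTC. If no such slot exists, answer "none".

Omar in UTC: 08:00-11:20, 14:05-17:55, 18:35-19:00 (add 6h to convert from UTC-6).
Bianca in UTC: 08:00-10:50, 12:15-17:10 (add 6h to convert from UTC-6).
Mateo in UTC: 08:05-11:20, 14:05-16:50 (subtract 2h to convert from UTC+2).
Keanu in UTC: 08:00-10:10, 12:45-17:50 (add 6h to convert from UTC-6).
Hamid in UTC: 08:05-14:20, 14:25-18:55 (add 8h to convert from UTC-8).
Omar ∩ Bianca: 08:00-10:50, 14:05-17:10.
Omar ∩ Bianca ∩ Mateo: 08:05-10:50, 14:05-16:50.
Omar ∩ Bianca ∩ Mateo ∩ Keanu: 08:05-10:10, 14:05-16:50.
Omar ∩ Bianca ∩ Mateo ∩ Keanu ∩ Hamid: 08:05-10:10, 14:05-14:20, 14:25-16:50.
The last common window of at least 40 minutes is 14:25-16:50; a 40-minute meeting can start as late as 16:10 and still end by 16:50.

16:10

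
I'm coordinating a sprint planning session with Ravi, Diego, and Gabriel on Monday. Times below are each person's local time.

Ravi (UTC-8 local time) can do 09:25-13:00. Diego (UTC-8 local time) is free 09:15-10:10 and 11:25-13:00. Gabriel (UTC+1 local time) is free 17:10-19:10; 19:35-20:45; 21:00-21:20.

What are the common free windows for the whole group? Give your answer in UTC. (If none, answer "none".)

17:25-18:10, 19:25-19:45, 20:00-20:20

Ravi in UTC: 17:25-21:00 (add 8h to convert from UTC-8).
Diego in UTC: 17:15-18:10, 19:25-21:00 (add 8h to convert from UTC-8).
Gabriel in UTC: 16:10-18:10, 18:35-19:45, 20:00-20:20 (subtract 1h to convert from UTC+1).
Ravi ∩ Diego: 17:25-18:10, 19:25-21:00.
Ravi ∩ Diego ∩ Gabriel: 17:25-18:10, 19:25-19:45, 20:00-20:20.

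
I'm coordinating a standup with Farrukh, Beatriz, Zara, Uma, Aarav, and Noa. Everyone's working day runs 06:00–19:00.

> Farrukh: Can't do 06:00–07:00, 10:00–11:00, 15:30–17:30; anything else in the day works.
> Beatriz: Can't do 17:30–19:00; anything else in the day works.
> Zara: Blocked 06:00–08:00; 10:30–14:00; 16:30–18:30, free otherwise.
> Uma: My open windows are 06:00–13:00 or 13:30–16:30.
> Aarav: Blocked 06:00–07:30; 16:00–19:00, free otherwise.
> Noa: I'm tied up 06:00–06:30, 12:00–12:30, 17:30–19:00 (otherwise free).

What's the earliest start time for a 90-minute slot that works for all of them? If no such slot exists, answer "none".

08:00

Farrukh free: 07:00-10:00, 11:00-15:30, 17:30-19:00 (invert busy blocks within the working day).
Beatriz free: 06:00-17:30 (invert busy blocks within the working day).
Zara free: 08:00-10:30, 14:00-16:30, 18:30-19:00 (invert busy blocks within the working day).
Uma free: 06:00-13:00, 13:30-16:30.
Aarav free: 07:30-16:00 (invert busy blocks within the working day).
Noa free: 06:30-12:00, 12:30-17:30 (invert busy blocks within the working day).
Farrukh ∩ Beatriz: 07:00-10:00, 11:00-15:30.
Farrukh ∩ Beatriz ∩ Zara: 08:00-10:00, 14:00-15:30.
Farrukh ∩ Beatriz ∩ Zara ∩ Uma: 08:00-10:00, 14:00-15:30.
Farrukh ∩ Beatriz ∩ Zara ∩ Uma ∩ Aarav: 08:00-10:00, 14:00-15:30.
Farrukh ∩ Beatriz ∩ Zara ∩ Uma ∩ Aarav ∩ Noa: 08:00-10:00, 14:00-15:30.
The first common window of at least 90 minutes is 08:00-10:00, so the earliest start is 08:00.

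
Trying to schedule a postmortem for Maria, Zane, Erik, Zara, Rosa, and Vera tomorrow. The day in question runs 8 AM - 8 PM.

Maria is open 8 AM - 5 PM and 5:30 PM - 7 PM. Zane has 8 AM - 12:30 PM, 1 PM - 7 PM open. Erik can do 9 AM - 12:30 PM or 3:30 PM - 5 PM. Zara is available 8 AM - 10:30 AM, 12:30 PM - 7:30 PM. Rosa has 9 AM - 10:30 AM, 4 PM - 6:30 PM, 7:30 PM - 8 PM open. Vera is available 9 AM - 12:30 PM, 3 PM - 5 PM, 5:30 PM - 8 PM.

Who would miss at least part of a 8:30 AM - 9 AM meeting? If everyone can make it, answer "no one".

Maria: free for 08:30-09:00. Zane: free for 08:30-09:00. Erik: not fully free for 08:30-09:00. Zara: free for 08:30-09:00. Rosa: not fully free for 08:30-09:00. Vera: not fully free for 08:30-09:00.

Erik, Rosa, Vera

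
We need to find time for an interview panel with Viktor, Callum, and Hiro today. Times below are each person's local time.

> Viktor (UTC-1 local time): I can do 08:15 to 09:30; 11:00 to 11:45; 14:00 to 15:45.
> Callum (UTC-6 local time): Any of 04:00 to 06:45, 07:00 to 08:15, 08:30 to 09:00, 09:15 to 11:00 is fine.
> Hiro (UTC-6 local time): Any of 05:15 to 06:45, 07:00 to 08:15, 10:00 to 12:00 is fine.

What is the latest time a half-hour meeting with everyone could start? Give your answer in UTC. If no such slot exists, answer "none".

16:15

Viktor in UTC: 09:15-10:30, 12:00-12:45, 15:00-16:45 (add 1h to convert from UTC-1).
Callum in UTC: 10:00-12:45, 13:00-14:15, 14:30-15:00, 15:15-17:00 (add 6h to convert from UTC-6).
Hiro in UTC: 11:15-12:45, 13:00-14:15, 16:00-18:00 (add 6h to convert from UTC-6).
Viktor ∩ Callum: 10:00-10:30, 12:00-12:45, 15:15-16:45.
Viktor ∩ Callum ∩ Hiro: 12:00-12:45, 16:00-16:45.
The last common window of at least 30 minutes is 16:00-16:45; a 30-minute meeting can start as late as 16:15 and still end by 16:45.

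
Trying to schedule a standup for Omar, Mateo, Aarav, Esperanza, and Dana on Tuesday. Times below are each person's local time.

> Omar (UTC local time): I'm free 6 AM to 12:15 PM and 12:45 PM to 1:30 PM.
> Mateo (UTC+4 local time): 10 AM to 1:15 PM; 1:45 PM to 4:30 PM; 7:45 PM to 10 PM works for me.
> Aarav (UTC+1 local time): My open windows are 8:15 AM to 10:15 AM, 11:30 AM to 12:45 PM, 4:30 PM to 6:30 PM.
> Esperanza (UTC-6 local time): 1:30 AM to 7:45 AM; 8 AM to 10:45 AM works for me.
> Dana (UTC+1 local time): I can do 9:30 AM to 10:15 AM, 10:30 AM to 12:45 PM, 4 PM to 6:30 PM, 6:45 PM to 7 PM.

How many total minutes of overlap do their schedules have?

120

Omar in UTC: 06:00-12:15, 12:45-13:30.
Mateo in UTC: 06:00-09:15, 09:45-12:30, 15:45-18:00 (subtract 4h to convert from UTC+4).
Aarav in UTC: 07:15-09:15, 10:30-11:45, 15:30-17:30 (subtract 1h to convert from UTC+1).
Esperanza in UTC: 07:30-13:45, 14:00-16:45 (add 6h to convert from UTC-6).
Dana in UTC: 08:30-09:15, 09:30-11:45, 15:00-17:30, 17:45-18:00 (subtract 1h to convert from UTC+1).
Omar ∩ Mateo: 06:00-09:15, 09:45-12:15.
Omar ∩ Mateo ∩ Aarav: 07:15-09:15, 10:30-11:45.
Omar ∩ Mateo ∩ Aarav ∩ Esperanza: 07:30-09:15, 10:30-11:45.
Omar ∩ Mateo ∩ Aarav ∩ Esperanza ∩ Dana: 08:30-09:15, 10:30-11:45.
Summing the common windows: 45 + 75 = 120 minutes.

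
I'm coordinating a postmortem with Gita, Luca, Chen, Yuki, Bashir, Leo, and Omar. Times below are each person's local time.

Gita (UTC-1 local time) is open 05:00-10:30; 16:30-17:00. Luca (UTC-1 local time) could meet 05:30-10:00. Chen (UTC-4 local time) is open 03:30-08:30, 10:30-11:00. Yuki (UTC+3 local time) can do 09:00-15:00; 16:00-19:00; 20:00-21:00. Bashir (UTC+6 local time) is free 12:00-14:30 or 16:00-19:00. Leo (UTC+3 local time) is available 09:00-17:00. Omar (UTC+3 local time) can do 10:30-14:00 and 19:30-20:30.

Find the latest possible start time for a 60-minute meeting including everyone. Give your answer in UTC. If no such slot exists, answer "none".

Gita in UTC: 06:00-11:30, 17:30-18:00 (add 1h to convert from UTC-1).
Luca in UTC: 06:30-11:00 (add 1h to convert from UTC-1).
Chen in UTC: 07:30-12:30, 14:30-15:00 (add 4h to convert from UTC-4).
Yuki in UTC: 06:00-12:00, 13:00-16:00, 17:00-18:00 (subtract 3h to convert from UTC+3).
Bashir in UTC: 06:00-08:30, 10:00-13:00 (subtract 6h to convert from UTC+6).
Leo in UTC: 06:00-14:00 (subtract 3h to convert from UTC+3).
Omar in UTC: 07:30-11:00, 16:30-17:30 (subtract 3h to convert from UTC+3).
Gita ∩ Luca: 06:30-11:00.
Gita ∩ Luca ∩ Chen: 07:30-11:00.
Gita ∩ Luca ∩ Chen ∩ Yuki: 07:30-11:00.
Gita ∩ Luca ∩ Chen ∩ Yuki ∩ Bashir: 07:30-08:30, 10:00-11:00.
Gita ∩ Luca ∩ Chen ∩ Yuki ∩ Bashir ∩ Leo: 07:30-08:30, 10:00-11:00.
Gita ∩ Luca ∩ Chen ∩ Yuki ∩ Bashir ∩ Leo ∩ Omar: 07:30-08:30, 10:00-11:00.
So the common availability across everyone is 07:30-08:30, 10:00-11:00.
The last common window of at least 60 minutes is 10:00-11:00; a 60-minute meeting can start as late as 10:00 and still end by 11:00.

10:00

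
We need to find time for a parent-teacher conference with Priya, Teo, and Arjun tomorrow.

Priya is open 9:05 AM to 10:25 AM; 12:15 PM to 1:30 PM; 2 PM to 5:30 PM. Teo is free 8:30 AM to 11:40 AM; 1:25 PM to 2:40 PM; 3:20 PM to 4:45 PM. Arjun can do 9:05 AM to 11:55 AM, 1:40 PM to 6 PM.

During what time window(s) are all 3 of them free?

Priya ∩ Teo: 09:05-10:25, 13:25-13:30, 14:00-14:40, 15:20-16:45.
Priya ∩ Teo ∩ Arjun: 09:05-10:25, 14:00-14:40, 15:20-16:45.

09:05-10:25, 14:00-14:40, 15:20-16:45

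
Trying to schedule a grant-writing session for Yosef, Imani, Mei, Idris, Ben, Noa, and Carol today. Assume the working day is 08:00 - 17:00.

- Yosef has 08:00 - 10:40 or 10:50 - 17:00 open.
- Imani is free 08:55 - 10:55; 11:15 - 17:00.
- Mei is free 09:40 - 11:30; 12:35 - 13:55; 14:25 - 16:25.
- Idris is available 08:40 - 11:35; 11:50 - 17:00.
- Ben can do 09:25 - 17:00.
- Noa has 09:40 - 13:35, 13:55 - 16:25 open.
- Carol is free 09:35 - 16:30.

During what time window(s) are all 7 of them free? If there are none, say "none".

Yosef ∩ Imani: 08:55-10:40, 10:50-10:55, 11:15-17:00.
Yosef ∩ Imani ∩ Mei: 09:40-10:40, 10:50-10:55, 11:15-11:30, 12:35-13:55, 14:25-16:25.
Yosef ∩ Imani ∩ Mei ∩ Idris: 09:40-10:40, 10:50-10:55, 11:15-11:30, 12:35-13:55, 14:25-16:25.
Yosef ∩ Imani ∩ Mei ∩ Idris ∩ Ben: 09:40-10:40, 10:50-10:55, 11:15-11:30, 12:35-13:55, 14:25-16:25.
Yosef ∩ Imani ∩ Mei ∩ Idris ∩ Ben ∩ Noa: 09:40-10:40, 10:50-10:55, 11:15-11:30, 12:35-13:35, 14:25-16:25.
Yosef ∩ Imani ∩ Mei ∩ Idris ∩ Ben ∩ Noa ∩ Carol: 09:40-10:40, 10:50-10:55, 11:15-11:30, 12:35-13:35, 14:25-16:25.
Those are the intersection windows.

09:40-10:40, 10:50-10:55, 11:15-11:30, 12:35-13:35, 14:25-16:25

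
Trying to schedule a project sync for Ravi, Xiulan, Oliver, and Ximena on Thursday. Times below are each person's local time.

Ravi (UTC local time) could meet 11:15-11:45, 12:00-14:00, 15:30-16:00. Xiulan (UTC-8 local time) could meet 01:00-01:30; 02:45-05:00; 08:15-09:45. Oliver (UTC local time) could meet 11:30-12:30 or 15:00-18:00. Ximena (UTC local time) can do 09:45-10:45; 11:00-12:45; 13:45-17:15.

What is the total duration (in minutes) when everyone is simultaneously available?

45

Ravi in UTC: 11:15-11:45, 12:00-14:00, 15:30-16:00.
Xiulan in UTC: 09:00-09:30, 10:45-13:00, 16:15-17:45 (add 8h to convert from UTC-8).
Oliver in UTC: 11:30-12:30, 15:00-18:00.
Ximena in UTC: 09:45-10:45, 11:00-12:45, 13:45-17:15.
Ravi ∩ Xiulan: 11:15-11:45, 12:00-13:00.
Ravi ∩ Xiulan ∩ Oliver: 11:30-11:45, 12:00-12:30.
Ravi ∩ Xiulan ∩ Oliver ∩ Ximena: 11:30-11:45, 12:00-12:30.
Summing the common windows: 15 + 30 = 45 minutes.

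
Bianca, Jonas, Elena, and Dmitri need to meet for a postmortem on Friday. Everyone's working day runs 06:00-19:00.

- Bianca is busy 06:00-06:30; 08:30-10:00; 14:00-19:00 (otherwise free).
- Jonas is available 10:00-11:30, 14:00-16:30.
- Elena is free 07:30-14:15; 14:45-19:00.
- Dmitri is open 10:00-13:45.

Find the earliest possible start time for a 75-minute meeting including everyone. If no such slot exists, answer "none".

Bianca free: 06:30-08:30, 10:00-14:00 (invert busy blocks within the working day).
Jonas free: 10:00-11:30, 14:00-16:30.
Elena free: 07:30-14:15, 14:45-19:00.
Dmitri free: 10:00-13:45.
Bianca ∩ Jonas: 10:00-11:30.
Bianca ∩ Jonas ∩ Elena: 10:00-11:30.
Bianca ∩ Jonas ∩ Elena ∩ Dmitri: 10:00-11:30.
So the common availability across everyone is 10:00-11:30.
The first common window of at least 75 minutes is 10:00-11:30, so the earliest start is 10:00.

10:00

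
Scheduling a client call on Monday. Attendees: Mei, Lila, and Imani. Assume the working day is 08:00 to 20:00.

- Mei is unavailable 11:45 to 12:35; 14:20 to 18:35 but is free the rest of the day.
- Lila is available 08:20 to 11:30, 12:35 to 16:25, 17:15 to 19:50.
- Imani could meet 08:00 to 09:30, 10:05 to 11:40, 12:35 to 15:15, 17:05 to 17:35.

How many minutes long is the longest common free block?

105

Mei free: 08:00-11:45, 12:35-14:20, 18:35-20:00 (invert busy blocks within the working day).
Lila free: 08:20-11:30, 12:35-16:25, 17:15-19:50.
Imani free: 08:00-09:30, 10:05-11:40, 12:35-15:15, 17:05-17:35.
Mei ∩ Lila: 08:20-11:30, 12:35-14:20, 18:35-19:50.
Mei ∩ Lila ∩ Imani: 08:20-09:30, 10:05-11:30, 12:35-14:20.
So the common availability across everyone is 08:20-09:30, 10:05-11:30, 12:35-14:20.
The longest is 12:35-14:20 at 105 minutes.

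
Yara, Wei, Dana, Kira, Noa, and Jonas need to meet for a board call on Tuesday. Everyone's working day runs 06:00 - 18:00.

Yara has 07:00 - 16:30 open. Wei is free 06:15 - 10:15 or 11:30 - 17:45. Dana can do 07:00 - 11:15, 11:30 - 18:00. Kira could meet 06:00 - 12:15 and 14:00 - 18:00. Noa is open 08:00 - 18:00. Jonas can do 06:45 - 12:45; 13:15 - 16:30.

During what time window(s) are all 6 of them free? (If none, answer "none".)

08:00-10:15, 11:30-12:15, 14:00-16:30

Yara ∩ Wei: 07:00-10:15, 11:30-16:30.
Yara ∩ Wei ∩ Dana: 07:00-10:15, 11:30-16:30.
Yara ∩ Wei ∩ Dana ∩ Kira: 07:00-10:15, 11:30-12:15, 14:00-16:30.
Yara ∩ Wei ∩ Dana ∩ Kira ∩ Noa: 08:00-10:15, 11:30-12:15, 14:00-16:30.
Yara ∩ Wei ∩ Dana ∩ Kira ∩ Noa ∩ Jonas: 08:00-10:15, 11:30-12:15, 14:00-16:30.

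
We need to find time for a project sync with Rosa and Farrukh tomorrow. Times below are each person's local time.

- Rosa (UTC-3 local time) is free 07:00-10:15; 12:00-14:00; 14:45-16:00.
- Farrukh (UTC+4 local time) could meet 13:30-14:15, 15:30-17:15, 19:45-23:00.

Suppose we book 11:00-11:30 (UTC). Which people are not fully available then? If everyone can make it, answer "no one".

Rosa in UTC: 10:00-13:15, 15:00-17:00, 17:45-19:00 (add 3h to convert from UTC-3).
Farrukh in UTC: 09:30-10:15, 11:30-13:15, 15:45-19:00 (subtract 4h to convert from UTC+4).
Rosa: free for 11:00-11:30. Farrukh: not fully free for 11:00-11:30.

Farrukh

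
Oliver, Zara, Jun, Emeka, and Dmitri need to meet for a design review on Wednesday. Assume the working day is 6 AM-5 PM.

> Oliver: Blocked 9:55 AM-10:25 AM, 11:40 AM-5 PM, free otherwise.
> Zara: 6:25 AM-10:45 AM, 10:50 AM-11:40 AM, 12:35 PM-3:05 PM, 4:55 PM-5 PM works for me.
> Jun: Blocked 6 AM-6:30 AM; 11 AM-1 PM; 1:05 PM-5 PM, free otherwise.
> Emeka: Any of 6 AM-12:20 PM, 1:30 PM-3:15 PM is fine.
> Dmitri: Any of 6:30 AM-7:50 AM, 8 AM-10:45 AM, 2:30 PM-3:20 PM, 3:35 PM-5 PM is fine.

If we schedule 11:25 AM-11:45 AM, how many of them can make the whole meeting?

Oliver free: 06:00-09:55, 10:25-11:40 (invert busy blocks within the working day).
Zara free: 06:25-10:45, 10:50-11:40, 12:35-15:05, 16:55-17:00.
Jun free: 06:30-11:00, 13:00-13:05 (invert busy blocks within the working day).
Emeka free: 06:00-12:20, 13:30-15:15.
Dmitri free: 06:30-07:50, 08:00-10:45, 14:30-15:20, 15:35-17:00.
Emeka can make the full 11:25-11:45 slot — that's 1.

1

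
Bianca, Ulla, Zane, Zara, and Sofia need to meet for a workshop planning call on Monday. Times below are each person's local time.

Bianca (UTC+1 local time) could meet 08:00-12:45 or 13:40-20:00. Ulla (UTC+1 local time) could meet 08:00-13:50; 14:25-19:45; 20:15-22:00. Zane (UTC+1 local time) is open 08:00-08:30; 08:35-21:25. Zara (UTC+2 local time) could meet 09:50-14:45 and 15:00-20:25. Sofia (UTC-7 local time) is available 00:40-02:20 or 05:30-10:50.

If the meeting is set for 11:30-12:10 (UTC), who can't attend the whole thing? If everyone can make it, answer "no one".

Bianca in UTC: 07:00-11:45, 12:40-19:00 (subtract 1h to convert from UTC+1).
Ulla in UTC: 07:00-12:50, 13:25-18:45, 19:15-21:00 (subtract 1h to convert from UTC+1).
Zane in UTC: 07:00-07:30, 07:35-20:25 (subtract 1h to convert from UTC+1).
Zara in UTC: 07:50-12:45, 13:00-18:25 (subtract 2h to convert from UTC+2).
Sofia in UTC: 07:40-09:20, 12:30-17:50 (add 7h to convert from UTC-7).
Bianca: not fully free for 11:30-12:10. Ulla: free for 11:30-12:10. Zane: free for 11:30-12:10. Zara: free for 11:30-12:10. Sofia: not fully free for 11:30-12:10.

Bianca, Sofia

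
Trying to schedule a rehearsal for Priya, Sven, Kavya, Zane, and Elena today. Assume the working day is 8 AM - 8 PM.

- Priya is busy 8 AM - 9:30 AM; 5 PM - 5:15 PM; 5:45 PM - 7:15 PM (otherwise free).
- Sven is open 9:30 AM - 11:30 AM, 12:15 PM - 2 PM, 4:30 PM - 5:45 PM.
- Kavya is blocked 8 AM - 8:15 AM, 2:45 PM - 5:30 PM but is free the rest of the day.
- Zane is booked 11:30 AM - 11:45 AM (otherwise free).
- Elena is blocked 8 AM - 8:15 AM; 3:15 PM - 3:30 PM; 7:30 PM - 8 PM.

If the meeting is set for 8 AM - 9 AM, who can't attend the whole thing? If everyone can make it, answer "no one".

Elena, Kavya, Priya, Sven

Priya free: 09:30-17:00, 17:15-17:45, 19:15-20:00 (invert busy blocks within the working day).
Sven free: 09:30-11:30, 12:15-14:00, 16:30-17:45.
Kavya free: 08:15-14:45, 17:30-20:00 (invert busy blocks within the working day).
Zane free: 08:00-11:30, 11:45-20:00 (invert busy blocks within the working day).
Elena free: 08:15-15:15, 15:30-19:30 (invert busy blocks within the working day).
Priya: not fully free for 08:00-09:00. Sven: not fully free for 08:00-09:00. Kavya: not fully free for 08:00-09:00. Zane: free for 08:00-09:00. Elena: not fully free for 08:00-09:00.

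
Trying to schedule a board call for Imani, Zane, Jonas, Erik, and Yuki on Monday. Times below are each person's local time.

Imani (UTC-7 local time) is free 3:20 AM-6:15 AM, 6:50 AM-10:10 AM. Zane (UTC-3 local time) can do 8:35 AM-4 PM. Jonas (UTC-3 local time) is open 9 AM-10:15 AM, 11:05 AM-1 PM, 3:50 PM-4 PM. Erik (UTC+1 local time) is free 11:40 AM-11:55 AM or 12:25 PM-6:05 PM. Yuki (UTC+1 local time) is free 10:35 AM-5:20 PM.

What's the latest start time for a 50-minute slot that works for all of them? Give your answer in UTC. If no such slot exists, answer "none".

Imani in UTC: 10:20-13:15, 13:50-17:10 (add 7h to convert from UTC-7).
Zane in UTC: 11:35-19:00 (add 3h to convert from UTC-3).
Jonas in UTC: 12:00-13:15, 14:05-16:00, 18:50-19:00 (add 3h to convert from UTC-3).
Erik in UTC: 10:40-10:55, 11:25-17:05 (subtract 1h to convert from UTC+1).
Yuki in UTC: 09:35-16:20 (subtract 1h to convert from UTC+1).
Imani ∩ Zane: 11:35-13:15, 13:50-17:10.
Imani ∩ Zane ∩ Jonas: 12:00-13:15, 14:05-16:00.
Imani ∩ Zane ∩ Jonas ∩ Erik: 12:00-13:15, 14:05-16:00.
Imani ∩ Zane ∩ Jonas ∩ Erik ∩ Yuki: 12:00-13:15, 14:05-16:00.
So the common availability across everyone is 12:00-13:15, 14:05-16:00.
The last common window of at least 50 minutes is 14:05-16:00; a 50-minute meeting can start as late as 15:10 and still end by 16:00.

15:10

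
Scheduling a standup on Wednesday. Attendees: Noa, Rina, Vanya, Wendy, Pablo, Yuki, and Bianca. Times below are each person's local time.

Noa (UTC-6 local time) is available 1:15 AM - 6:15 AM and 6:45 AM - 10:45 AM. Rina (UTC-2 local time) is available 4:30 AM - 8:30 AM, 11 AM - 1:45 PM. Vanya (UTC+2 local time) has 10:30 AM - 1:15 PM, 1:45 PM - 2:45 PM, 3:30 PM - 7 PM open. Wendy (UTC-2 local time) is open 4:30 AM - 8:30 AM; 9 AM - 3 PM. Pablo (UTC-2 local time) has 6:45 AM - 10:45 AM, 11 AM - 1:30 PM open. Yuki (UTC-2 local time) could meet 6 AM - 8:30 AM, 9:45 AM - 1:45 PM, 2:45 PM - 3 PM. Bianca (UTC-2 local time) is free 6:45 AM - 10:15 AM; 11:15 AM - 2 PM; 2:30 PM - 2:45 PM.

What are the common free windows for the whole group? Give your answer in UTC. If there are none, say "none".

08:45-10:30, 13:30-15:30

Noa in UTC: 07:15-12:15, 12:45-16:45 (add 6h to convert from UTC-6).
Rina in UTC: 06:30-10:30, 13:00-15:45 (add 2h to convert from UTC-2).
Vanya in UTC: 08:30-11:15, 11:45-12:45, 13:30-17:00 (subtract 2h to convert from UTC+2).
Wendy in UTC: 06:30-10:30, 11:00-17:00 (add 2h to convert from UTC-2).
Pablo in UTC: 08:45-12:45, 13:00-15:30 (add 2h to convert from UTC-2).
Yuki in UTC: 08:00-10:30, 11:45-15:45, 16:45-17:00 (add 2h to convert from UTC-2).
Bianca in UTC: 08:45-12:15, 13:15-16:00, 16:30-16:45 (add 2h to convert from UTC-2).
Noa ∩ Rina: 07:15-10:30, 13:00-15:45.
Noa ∩ Rina ∩ Vanya: 08:30-10:30, 13:30-15:45.
Noa ∩ Rina ∩ Vanya ∩ Wendy: 08:30-10:30, 13:30-15:45.
Noa ∩ Rina ∩ Vanya ∩ Wendy ∩ Pablo: 08:45-10:30, 13:30-15:30.
Noa ∩ Rina ∩ Vanya ∩ Wendy ∩ Pablo ∩ Yuki: 08:45-10:30, 13:30-15:30.
Noa ∩ Rina ∩ Vanya ∩ Wendy ∩ Pablo ∩ Yuki ∩ Bianca: 08:45-10:30, 13:30-15:30.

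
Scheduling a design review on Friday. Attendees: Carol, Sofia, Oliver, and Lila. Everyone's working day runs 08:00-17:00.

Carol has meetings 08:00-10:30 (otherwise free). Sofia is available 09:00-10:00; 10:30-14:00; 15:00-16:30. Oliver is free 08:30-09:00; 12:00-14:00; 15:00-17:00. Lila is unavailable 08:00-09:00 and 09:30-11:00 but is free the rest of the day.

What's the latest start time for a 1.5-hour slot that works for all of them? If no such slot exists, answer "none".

Carol free: 10:30-17:00 (invert busy blocks within the working day).
Sofia free: 09:00-10:00, 10:30-14:00, 15:00-16:30.
Oliver free: 08:30-09:00, 12:00-14:00, 15:00-17:00.
Lila free: 09:00-09:30, 11:00-17:00 (invert busy blocks within the working day).
Carol ∩ Sofia: 10:30-14:00, 15:00-16:30.
Carol ∩ Sofia ∩ Oliver: 12:00-14:00, 15:00-16:30.
Carol ∩ Sofia ∩ Oliver ∩ Lila: 12:00-14:00, 15:00-16:30.
So the common availability across everyone is 12:00-14:00, 15:00-16:30.
The last common window of at least 90 minutes is 15:00-16:30; a 90-minute meeting can start as late as 15:00 and still end by 16:30.

15:00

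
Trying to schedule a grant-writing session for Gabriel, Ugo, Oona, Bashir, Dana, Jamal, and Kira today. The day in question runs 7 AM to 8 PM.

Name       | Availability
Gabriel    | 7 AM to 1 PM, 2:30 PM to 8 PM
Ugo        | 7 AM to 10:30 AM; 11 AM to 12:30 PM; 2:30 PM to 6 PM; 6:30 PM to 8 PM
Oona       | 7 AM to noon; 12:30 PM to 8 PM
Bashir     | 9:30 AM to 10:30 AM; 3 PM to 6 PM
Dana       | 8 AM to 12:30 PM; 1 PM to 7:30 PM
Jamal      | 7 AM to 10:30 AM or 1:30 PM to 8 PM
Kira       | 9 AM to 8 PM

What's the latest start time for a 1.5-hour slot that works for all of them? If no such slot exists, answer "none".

Gabriel ∩ Ugo: 07:00-10:30, 11:00-12:30, 14:30-18:00, 18:30-20:00.
Gabriel ∩ Ugo ∩ Oona: 07:00-10:30, 11:00-12:00, 14:30-18:00, 18:30-20:00.
Gabriel ∩ Ugo ∩ Oona ∩ Bashir: 09:30-10:30, 15:00-18:00.
Gabriel ∩ Ugo ∩ Oona ∩ Bashir ∩ Dana: 09:30-10:30, 15:00-18:00.
Gabriel ∩ Ugo ∩ Oona ∩ Bashir ∩ Dana ∩ Jamal: 09:30-10:30, 15:00-18:00.
Gabriel ∩ Ugo ∩ Oona ∩ Bashir ∩ Dana ∩ Jamal ∩ Kira: 09:30-10:30, 15:00-18:00.
The last common window of at least 90 minutes is 15:00-18:00; a 90-minute meeting can start as late as 16:30 and still end by 18:00.

16:30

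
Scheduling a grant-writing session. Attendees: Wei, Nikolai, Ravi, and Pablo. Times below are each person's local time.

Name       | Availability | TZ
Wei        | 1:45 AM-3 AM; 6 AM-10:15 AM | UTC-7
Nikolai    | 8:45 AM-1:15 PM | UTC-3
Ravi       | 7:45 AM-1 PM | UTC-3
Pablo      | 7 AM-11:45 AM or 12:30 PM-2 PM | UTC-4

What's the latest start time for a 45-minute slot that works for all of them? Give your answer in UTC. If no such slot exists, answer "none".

15:00

Wei in UTC: 08:45-10:00, 13:00-17:15 (add 7h to convert from UTC-7).
Nikolai in UTC: 11:45-16:15 (add 3h to convert from UTC-3).
Ravi in UTC: 10:45-16:00 (add 3h to convert from UTC-3).
Pablo in UTC: 11:00-15:45, 16:30-18:00 (add 4h to convert from UTC-4).
Wei ∩ Nikolai: 13:00-16:15.
Wei ∩ Nikolai ∩ Ravi: 13:00-16:00.
Wei ∩ Nikolai ∩ Ravi ∩ Pablo: 13:00-15:45.
The last common window of at least 45 minutes is 13:00-15:45; a 45-minute meeting can start as late as 15:00 and still end by 15:45.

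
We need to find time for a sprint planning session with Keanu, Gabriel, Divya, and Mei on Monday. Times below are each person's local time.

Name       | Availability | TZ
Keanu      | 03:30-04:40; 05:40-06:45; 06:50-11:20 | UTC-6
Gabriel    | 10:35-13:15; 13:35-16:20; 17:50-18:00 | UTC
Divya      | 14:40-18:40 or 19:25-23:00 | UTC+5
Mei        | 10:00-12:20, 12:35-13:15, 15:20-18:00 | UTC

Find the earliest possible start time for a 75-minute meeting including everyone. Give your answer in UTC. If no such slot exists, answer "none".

Keanu in UTC: 09:30-10:40, 11:40-12:45, 12:50-17:20 (add 6h to convert from UTC-6).
Gabriel in UTC: 10:35-13:15, 13:35-16:20, 17:50-18:00.
Divya in UTC: 09:40-13:40, 14:25-18:00 (subtract 5h to convert from UTC+5).
Mei in UTC: 10:00-12:20, 12:35-13:15, 15:20-18:00.
Keanu ∩ Gabriel: 10:35-10:40, 11:40-12:45, 12:50-13:15, 13:35-16:20.
Keanu ∩ Gabriel ∩ Divya: 10:35-10:40, 11:40-12:45, 12:50-13:15, 13:35-13:40, 14:25-16:20.
Keanu ∩ Gabriel ∩ Divya ∩ Mei: 10:35-10:40, 11:40-12:20, 12:35-12:45, 12:50-13:15, 15:20-16:20.
No common window is at least 75 minutes long.

none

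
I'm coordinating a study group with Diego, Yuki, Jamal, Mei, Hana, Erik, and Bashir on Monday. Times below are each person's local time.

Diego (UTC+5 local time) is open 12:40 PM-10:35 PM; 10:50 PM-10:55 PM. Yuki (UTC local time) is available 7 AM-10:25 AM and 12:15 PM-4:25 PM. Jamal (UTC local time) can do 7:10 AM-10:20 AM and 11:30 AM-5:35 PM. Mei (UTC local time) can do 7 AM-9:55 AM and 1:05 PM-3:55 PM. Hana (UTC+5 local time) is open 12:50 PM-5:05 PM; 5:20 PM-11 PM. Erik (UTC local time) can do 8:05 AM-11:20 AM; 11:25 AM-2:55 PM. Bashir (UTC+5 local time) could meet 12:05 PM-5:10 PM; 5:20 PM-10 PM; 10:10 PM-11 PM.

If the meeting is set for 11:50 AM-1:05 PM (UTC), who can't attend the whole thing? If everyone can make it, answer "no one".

Diego in UTC: 07:40-17:35, 17:50-17:55 (subtract 5h to convert from UTC+5).
Yuki in UTC: 07:00-10:25, 12:15-16:25.
Jamal in UTC: 07:10-10:20, 11:30-17:35.
Mei in UTC: 07:00-09:55, 13:05-15:55.
Hana in UTC: 07:50-12:05, 12:20-18:00 (subtract 5h to convert from UTC+5).
Erik in UTC: 08:05-11:20, 11:25-14:55.
Bashir in UTC: 07:05-12:10, 12:20-17:00, 17:10-18:00 (subtract 5h to convert from UTC+5).
Diego: free for 11:50-13:05. Yuki: not fully free for 11:50-13:05. Jamal: free for 11:50-13:05. Mei: not fully free for 11:50-13:05. Hana: not fully free for 11:50-13:05. Erik: free for 11:50-13:05. Bashir: not fully free for 11:50-13:05.

Bashir, Hana, Mei, Yuki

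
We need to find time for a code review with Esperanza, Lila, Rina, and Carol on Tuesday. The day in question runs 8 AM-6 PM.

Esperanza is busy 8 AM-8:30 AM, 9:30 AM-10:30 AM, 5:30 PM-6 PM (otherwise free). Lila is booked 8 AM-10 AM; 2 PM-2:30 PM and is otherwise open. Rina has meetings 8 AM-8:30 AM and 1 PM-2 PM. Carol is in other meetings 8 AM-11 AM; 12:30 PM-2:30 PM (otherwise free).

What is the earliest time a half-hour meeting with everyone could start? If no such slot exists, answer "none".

11:00

Esperanza free: 08:30-09:30, 10:30-17:30 (invert busy blocks within the working day).
Lila free: 10:00-14:00, 14:30-18:00 (invert busy blocks within the working day).
Rina free: 08:30-13:00, 14:00-18:00 (invert busy blocks within the working day).
Carol free: 11:00-12:30, 14:30-18:00 (invert busy blocks within the working day).
Esperanza ∩ Lila: 10:30-14:00, 14:30-17:30.
Esperanza ∩ Lila ∩ Rina: 10:30-13:00, 14:30-17:30.
Esperanza ∩ Lila ∩ Rina ∩ Carol: 11:00-12:30, 14:30-17:30.
The first common window of at least 30 minutes is 11:00-12:30, so the earliest start is 11:00.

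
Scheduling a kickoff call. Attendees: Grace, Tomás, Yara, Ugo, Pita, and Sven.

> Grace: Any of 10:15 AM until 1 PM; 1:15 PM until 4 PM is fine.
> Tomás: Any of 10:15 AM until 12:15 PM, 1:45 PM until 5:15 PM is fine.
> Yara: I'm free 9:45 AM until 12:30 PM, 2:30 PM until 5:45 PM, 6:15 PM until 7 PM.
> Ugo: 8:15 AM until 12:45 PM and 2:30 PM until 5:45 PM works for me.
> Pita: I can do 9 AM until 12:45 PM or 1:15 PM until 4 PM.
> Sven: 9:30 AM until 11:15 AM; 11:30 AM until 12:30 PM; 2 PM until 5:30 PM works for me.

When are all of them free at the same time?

10:15-11:15, 11:30-12:15, 14:30-16:00

Grace ∩ Tomás: 10:15-12:15, 13:45-16:00.
Grace ∩ Tomás ∩ Yara: 10:15-12:15, 14:30-16:00.
Grace ∩ Tomás ∩ Yara ∩ Ugo: 10:15-12:15, 14:30-16:00.
Grace ∩ Tomás ∩ Yara ∩ Ugo ∩ Pita: 10:15-12:15, 14:30-16:00.
Grace ∩ Tomás ∩ Yara ∩ Ugo ∩ Pita ∩ Sven: 10:15-11:15, 11:30-12:15, 14:30-16:00.
Those are the intersection windows.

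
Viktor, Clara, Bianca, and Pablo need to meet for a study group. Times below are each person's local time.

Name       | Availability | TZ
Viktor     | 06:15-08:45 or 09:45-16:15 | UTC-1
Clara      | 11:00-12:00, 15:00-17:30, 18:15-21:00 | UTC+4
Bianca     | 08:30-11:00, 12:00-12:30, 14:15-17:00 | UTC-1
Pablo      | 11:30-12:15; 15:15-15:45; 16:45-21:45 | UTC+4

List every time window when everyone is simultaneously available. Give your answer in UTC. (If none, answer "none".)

Viktor in UTC: 07:15-09:45, 10:45-17:15 (add 1h to convert from UTC-1).
Clara in UTC: 07:00-08:00, 11:00-13:30, 14:15-17:00 (subtract 4h to convert from UTC+4).
Bianca in UTC: 09:30-12:00, 13:00-13:30, 15:15-18:00 (add 1h to convert from UTC-1).
Pablo in UTC: 07:30-08:15, 11:15-11:45, 12:45-17:45 (subtract 4h to convert from UTC+4).
Viktor ∩ Clara: 07:15-08:00, 11:00-13:30, 14:15-17:00.
Viktor ∩ Clara ∩ Bianca: 11:00-12:00, 13:00-13:30, 15:15-17:00.
Viktor ∩ Clara ∩ Bianca ∩ Pablo: 11:15-11:45, 13:00-13:30, 15:15-17:00.

11:15-11:45, 13:00-13:30, 15:15-17:00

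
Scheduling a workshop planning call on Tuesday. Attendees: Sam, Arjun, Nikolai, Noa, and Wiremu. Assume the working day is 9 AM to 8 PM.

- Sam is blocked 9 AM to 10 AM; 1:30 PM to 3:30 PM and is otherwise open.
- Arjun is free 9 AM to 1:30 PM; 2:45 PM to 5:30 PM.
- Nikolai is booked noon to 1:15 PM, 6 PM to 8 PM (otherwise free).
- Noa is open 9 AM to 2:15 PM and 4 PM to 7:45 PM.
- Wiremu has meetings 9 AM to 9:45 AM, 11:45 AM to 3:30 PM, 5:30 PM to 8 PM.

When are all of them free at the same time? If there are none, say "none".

10:00-11:45, 16:00-17:30

Sam free: 10:00-13:30, 15:30-20:00 (invert busy blocks within the working day).
Arjun free: 09:00-13:30, 14:45-17:30.
Nikolai free: 09:00-12:00, 13:15-18:00 (invert busy blocks within the working day).
Noa free: 09:00-14:15, 16:00-19:45.
Wiremu free: 09:45-11:45, 15:30-17:30 (invert busy blocks within the working day).
Sam ∩ Arjun: 10:00-13:30, 15:30-17:30.
Sam ∩ Arjun ∩ Nikolai: 10:00-12:00, 13:15-13:30, 15:30-17:30.
Sam ∩ Arjun ∩ Nikolai ∩ Noa: 10:00-12:00, 13:15-13:30, 16:00-17:30.
Sam ∩ Arjun ∩ Nikolai ∩ Noa ∩ Wiremu: 10:00-11:45, 16:00-17:30.
Those are the intersection windows.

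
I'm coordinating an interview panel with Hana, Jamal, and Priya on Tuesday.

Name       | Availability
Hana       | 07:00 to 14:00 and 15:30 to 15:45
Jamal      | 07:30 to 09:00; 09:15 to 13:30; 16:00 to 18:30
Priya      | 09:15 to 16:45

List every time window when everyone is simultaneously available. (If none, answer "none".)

09:15-13:30

Hana ∩ Jamal: 07:30-09:00, 09:15-13:30.
Hana ∩ Jamal ∩ Priya: 09:15-13:30.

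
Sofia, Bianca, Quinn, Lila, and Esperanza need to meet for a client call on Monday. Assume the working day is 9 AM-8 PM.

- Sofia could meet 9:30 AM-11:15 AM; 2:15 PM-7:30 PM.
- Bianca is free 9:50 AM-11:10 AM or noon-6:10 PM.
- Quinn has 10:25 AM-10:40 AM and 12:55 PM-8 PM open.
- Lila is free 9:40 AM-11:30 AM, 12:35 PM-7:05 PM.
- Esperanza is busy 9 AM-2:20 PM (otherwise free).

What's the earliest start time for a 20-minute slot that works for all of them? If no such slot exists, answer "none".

Sofia free: 09:30-11:15, 14:15-19:30.
Bianca free: 09:50-11:10, 12:00-18:10.
Quinn free: 10:25-10:40, 12:55-20:00.
Lila free: 09:40-11:30, 12:35-19:05.
Esperanza free: 14:20-20:00 (invert busy blocks within the working day).
Sofia ∩ Bianca: 09:50-11:10, 14:15-18:10.
Sofia ∩ Bianca ∩ Quinn: 10:25-10:40, 14:15-18:10.
Sofia ∩ Bianca ∩ Quinn ∩ Lila: 10:25-10:40, 14:15-18:10.
Sofia ∩ Bianca ∩ Quinn ∩ Lila ∩ Esperanza: 14:20-18:10.
The first common window of at least 20 minutes is 14:20-18:10, so the earliest start is 14:20.

14:20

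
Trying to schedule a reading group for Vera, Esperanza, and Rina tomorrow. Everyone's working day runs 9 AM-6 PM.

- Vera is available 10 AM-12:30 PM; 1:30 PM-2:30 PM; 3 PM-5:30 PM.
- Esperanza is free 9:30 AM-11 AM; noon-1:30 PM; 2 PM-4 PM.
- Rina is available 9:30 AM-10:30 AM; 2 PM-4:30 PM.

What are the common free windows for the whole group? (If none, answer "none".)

Vera ∩ Esperanza: 10:00-11:00, 12:00-12:30, 14:00-14:30, 15:00-16:00.
Vera ∩ Esperanza ∩ Rina: 10:00-10:30, 14:00-14:30, 15:00-16:00.

10:00-10:30, 14:00-14:30, 15:00-16:00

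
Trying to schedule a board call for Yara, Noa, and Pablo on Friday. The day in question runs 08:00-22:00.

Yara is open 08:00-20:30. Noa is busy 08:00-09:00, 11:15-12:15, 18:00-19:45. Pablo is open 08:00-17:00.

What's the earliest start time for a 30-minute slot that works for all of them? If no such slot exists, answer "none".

09:00

Yara free: 08:00-20:30.
Noa free: 09:00-11:15, 12:15-18:00, 19:45-22:00 (invert busy blocks within the working day).
Pablo free: 08:00-17:00.
Yara ∩ Noa: 09:00-11:15, 12:15-18:00, 19:45-20:30.
Yara ∩ Noa ∩ Pablo: 09:00-11:15, 12:15-17:00.
The first common window of at least 30 minutes is 09:00-11:15, so the earliest start is 09:00.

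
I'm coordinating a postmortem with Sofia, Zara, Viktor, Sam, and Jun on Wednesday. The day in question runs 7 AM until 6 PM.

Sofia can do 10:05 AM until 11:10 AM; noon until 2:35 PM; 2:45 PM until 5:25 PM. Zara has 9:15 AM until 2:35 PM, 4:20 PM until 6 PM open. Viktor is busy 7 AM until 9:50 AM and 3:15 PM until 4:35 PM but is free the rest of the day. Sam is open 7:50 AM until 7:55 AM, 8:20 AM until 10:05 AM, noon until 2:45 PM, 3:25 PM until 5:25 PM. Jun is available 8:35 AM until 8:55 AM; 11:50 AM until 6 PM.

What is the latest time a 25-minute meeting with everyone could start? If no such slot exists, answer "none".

Sofia free: 10:05-11:10, 12:00-14:35, 14:45-17:25.
Zara free: 09:15-14:35, 16:20-18:00.
Viktor free: 09:50-15:15, 16:35-18:00 (invert busy blocks within the working day).
Sam free: 07:50-07:55, 08:20-10:05, 12:00-14:45, 15:25-17:25.
Jun free: 08:35-08:55, 11:50-18:00.
Sofia ∩ Zara: 10:05-11:10, 12:00-14:35, 16:20-17:25.
Sofia ∩ Zara ∩ Viktor: 10:05-11:10, 12:00-14:35, 16:35-17:25.
Sofia ∩ Zara ∩ Viktor ∩ Sam: 12:00-14:35, 16:35-17:25.
Sofia ∩ Zara ∩ Viktor ∩ Sam ∩ Jun: 12:00-14:35, 16:35-17:25.
So the common availability across everyone is 12:00-14:35, 16:35-17:25.
The last common window of at least 25 minutes is 16:35-17:25; a 25-minute meeting can start as late as 17:00 and still end by 17:25.

17:00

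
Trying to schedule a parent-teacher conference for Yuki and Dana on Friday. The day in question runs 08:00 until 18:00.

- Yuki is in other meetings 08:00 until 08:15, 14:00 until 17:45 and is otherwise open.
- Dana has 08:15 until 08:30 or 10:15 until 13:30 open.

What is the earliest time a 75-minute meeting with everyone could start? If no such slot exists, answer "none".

Yuki free: 08:15-14:00, 17:45-18:00 (invert busy blocks within the working day).
Dana free: 08:15-08:30, 10:15-13:30.
Yuki ∩ Dana: 08:15-08:30, 10:15-13:30.
The first common window of at least 75 minutes is 10:15-13:30, so the earliest start is 10:15.

10:15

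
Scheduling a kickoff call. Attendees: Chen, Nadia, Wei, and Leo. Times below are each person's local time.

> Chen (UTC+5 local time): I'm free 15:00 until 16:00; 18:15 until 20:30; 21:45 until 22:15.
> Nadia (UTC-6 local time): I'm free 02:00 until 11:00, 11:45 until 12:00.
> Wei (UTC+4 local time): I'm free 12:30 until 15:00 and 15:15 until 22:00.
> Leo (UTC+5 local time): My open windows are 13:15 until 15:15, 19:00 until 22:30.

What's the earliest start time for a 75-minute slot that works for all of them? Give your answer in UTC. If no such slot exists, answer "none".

Chen in UTC: 10:00-11:00, 13:15-15:30, 16:45-17:15 (subtract 5h to convert from UTC+5).
Nadia in UTC: 08:00-17:00, 17:45-18:00 (add 6h to convert from UTC-6).
Wei in UTC: 08:30-11:00, 11:15-18:00 (subtract 4h to convert from UTC+4).
Leo in UTC: 08:15-10:15, 14:00-17:30 (subtract 5h to convert from UTC+5).
Chen ∩ Nadia: 10:00-11:00, 13:15-15:30, 16:45-17:00.
Chen ∩ Nadia ∩ Wei: 10:00-11:00, 13:15-15:30, 16:45-17:00.
Chen ∩ Nadia ∩ Wei ∩ Leo: 10:00-10:15, 14:00-15:30, 16:45-17:00.
The first common window of at least 75 minutes is 14:00-15:30, so the earliest start is 14:00.

14:00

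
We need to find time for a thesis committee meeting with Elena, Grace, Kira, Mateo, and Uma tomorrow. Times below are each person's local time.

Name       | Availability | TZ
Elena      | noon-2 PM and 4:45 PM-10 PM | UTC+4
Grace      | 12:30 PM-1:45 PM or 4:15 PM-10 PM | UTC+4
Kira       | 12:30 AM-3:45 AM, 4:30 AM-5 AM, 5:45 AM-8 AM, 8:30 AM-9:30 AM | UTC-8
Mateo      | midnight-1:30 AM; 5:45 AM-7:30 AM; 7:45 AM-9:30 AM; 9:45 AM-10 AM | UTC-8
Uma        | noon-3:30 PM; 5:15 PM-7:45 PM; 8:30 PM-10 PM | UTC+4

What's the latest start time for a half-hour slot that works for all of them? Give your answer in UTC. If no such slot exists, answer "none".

Elena in UTC: 08:00-10:00, 12:45-18:00 (subtract 4h to convert from UTC+4).
Grace in UTC: 08:30-09:45, 12:15-18:00 (subtract 4h to convert from UTC+4).
Kira in UTC: 08:30-11:45, 12:30-13:00, 13:45-16:00, 16:30-17:30 (add 8h to convert from UTC-8).
Mateo in UTC: 08:00-09:30, 13:45-15:30, 15:45-17:30, 17:45-18:00 (add 8h to convert from UTC-8).
Uma in UTC: 08:00-11:30, 13:15-15:45, 16:30-18:00 (subtract 4h to convert from UTC+4).
Elena ∩ Grace: 08:30-09:45, 12:45-18:00.
Elena ∩ Grace ∩ Kira: 08:30-09:45, 12:45-13:00, 13:45-16:00, 16:30-17:30.
Elena ∩ Grace ∩ Kira ∩ Mateo: 08:30-09:30, 13:45-15:30, 15:45-16:00, 16:30-17:30.
Elena ∩ Grace ∩ Kira ∩ Mateo ∩ Uma: 08:30-09:30, 13:45-15:30, 16:30-17:30.
The last common window of at least 30 minutes is 16:30-17:30; a 30-minute meeting can start as late as 17:00 and still end by 17:30.

17:00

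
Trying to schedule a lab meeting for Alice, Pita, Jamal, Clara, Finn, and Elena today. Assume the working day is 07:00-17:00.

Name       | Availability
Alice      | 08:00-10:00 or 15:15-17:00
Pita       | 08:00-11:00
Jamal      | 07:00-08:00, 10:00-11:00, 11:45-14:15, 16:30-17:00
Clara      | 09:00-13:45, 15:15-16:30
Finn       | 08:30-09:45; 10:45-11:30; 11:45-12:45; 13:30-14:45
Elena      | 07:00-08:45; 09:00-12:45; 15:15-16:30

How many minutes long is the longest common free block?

Alice ∩ Pita: 08:00-10:00.
Alice ∩ Pita ∩ Jamal: ∅.
Alice ∩ Pita ∩ Jamal ∩ Clara: ∅.
Alice ∩ Pita ∩ Jamal ∩ Clara ∩ Finn: ∅.
Alice ∩ Pita ∩ Jamal ∩ Clara ∩ Finn ∩ Elena: ∅.
There is no time when everyone is free.
No common window exists, so the longest block is 0 minutes.

0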